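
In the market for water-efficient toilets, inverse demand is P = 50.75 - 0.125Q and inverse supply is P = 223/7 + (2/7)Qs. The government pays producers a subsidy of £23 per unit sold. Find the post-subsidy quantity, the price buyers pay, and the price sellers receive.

Pre-subsidy: 50.75 - 0.125Q = 223/7 + (2/7)Q gives Q* = 46 and P* = 45.
With the subsidy, sellers receive Ps = Pb + 23 for each unit, where Pb is the price buyers pay.
On the curves, Pb = 50.75 - 0.125Q and Ps = 223/7 + (2/7)Q; the wedge Ps − Pb = 23 gives 223/7 + (2/7)Q − (50.75 - 0.125Q) = 23, so Q' = 102.
Then Pb = 50.75 − 0.125·102 = 38 and Ps = 223/7 + (2/7)·102 = 61.

Q' = 102; buyers pay £38; sellers receive £61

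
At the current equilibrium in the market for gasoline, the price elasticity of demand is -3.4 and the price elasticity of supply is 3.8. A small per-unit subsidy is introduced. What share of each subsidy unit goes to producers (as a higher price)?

For a small subsidy around the equilibrium, the benefit split depends on the relative slopes, which at a point are proportional to the elasticities.
Buyer share = εs/(εs + |εd|) = 3.8/(3.8 + 3.4) = 19/36; seller share = |εd|/(εs + |εd|) = 17/36.
So producers capture 17/36 of the subsidy.

Producer share = 17/36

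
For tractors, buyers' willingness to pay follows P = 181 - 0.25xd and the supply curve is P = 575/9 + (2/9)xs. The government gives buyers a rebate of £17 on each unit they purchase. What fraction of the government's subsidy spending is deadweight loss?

DWL / government spending = 9/142

Pre-subsidy: 181 - 0.25x = 575/9 + (2/9)x gives x* = 248 and P* = 119.
With the rebate, buyers effectively pay Pb = Ps − 17, where Ps is the price sellers receive.
On the curves, Pb = 181 - 0.25x and Ps = 575/9 + (2/9)x; the wedge Ps − Pb = 17 gives 575/9 + (2/9)x − (181 - 0.25x) = 17, so x' = 284.
Then Pb = 181 − 0.25·284 = 110 and Ps = 575/9 + (2/9)·284 = 127.
ΔCS = ½(248 + 284)(119 − 110) = 2394; ΔPS = ½(248 + 284)(127 − 119) = 2128.
Government spending = 17 × 284 = 4828.
DWL = ½ × 17 × (284 − 248) = 306; fraction = 306 / 4828 = 9/142.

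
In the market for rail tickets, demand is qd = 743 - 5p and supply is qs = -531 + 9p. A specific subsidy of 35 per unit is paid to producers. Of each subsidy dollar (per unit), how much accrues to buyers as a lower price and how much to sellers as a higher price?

Pre-subsidy: 743 - 5p = -531 + 9p gives p* = 91, q* = 288.
With the subsidy, sellers receive ps = pb + 35 for each unit, where pb is the price buyers pay.
Supply in terms of pb becomes qs = -531 + 9(pb + 35) = -216 + 9pb. Setting this equal to demand: 743 - 5pb = -216 + 9pb, so pb = 68.5.
Sellers receive ps = 68.5 + 35 = 103.5; q' = 743 − 5·68.5 = 400.5.
Buyers' price falls by p* − pb = 91 − 68.5 = 22.5; sellers' price rises by ps − p* = 103.5 − 91 = 12.5.

Buyers gain 22.5 per unit; sellers gain 12.5 per unit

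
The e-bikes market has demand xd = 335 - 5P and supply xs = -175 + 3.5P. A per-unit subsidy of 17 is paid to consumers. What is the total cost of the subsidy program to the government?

Government cost = 1190

Pre-subsidy: 335 - 5P = -175 + 3.5P gives P* = 60, x* = 35.
With the rebate, buyers effectively pay Pb = Ps − 17, where Ps is the price sellers receive.
Demand in terms of Ps becomes xd = 335 − 5(Ps − 17) = 420 - 5Ps. Setting this equal to supply: 420 - 5Ps = -175 + 3.5Ps, so Ps = 70.
Buyers pay Pb = 70 − 17 = 53; x' = -175 + 3.5·70 = 70.
Government outlay = subsidy × quantity = 17 × 70 = 1190.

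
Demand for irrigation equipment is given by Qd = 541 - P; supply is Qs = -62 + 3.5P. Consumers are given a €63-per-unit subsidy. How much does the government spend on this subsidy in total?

Pre-subsidy: 541 - P = -62 + 3.5P gives P* = 134, Q* = 407.
With the rebate, buyers effectively pay Pb = Ps − 63, where Ps is the price sellers receive.
Demand in terms of Ps becomes Qd = 541 − 1(Ps − 63) = 604 - Ps. Setting this equal to supply: 604 - Ps = -62 + 3.5Ps, so Ps = 148.
Buyers pay Pb = 148 − 63 = 85; Q' = -62 + 3.5·148 = 456.
Government outlay = subsidy × quantity = 63 × 456 = 28728.

Government cost = €28728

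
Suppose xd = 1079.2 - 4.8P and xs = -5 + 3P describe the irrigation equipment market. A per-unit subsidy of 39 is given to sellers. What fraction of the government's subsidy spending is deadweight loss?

DWL / government spending = 9/121

Pre-subsidy: 1079.2 - 4.8P = -5 + 3P gives P* = 139, x* = 412.
With the subsidy, sellers receive Ps = Pb + 39 for each unit, where Pb is the price buyers pay.
Supply in terms of Pb becomes xs = -5 + 3(Pb + 39) = 112 + 3Pb. Setting this equal to demand: 1079.2 - 4.8Pb = 112 + 3Pb, so Pb = 124.
Sellers receive Ps = 124 + 39 = 163; x' = 1079.2 − 4.8·124 = 484.
ΔCS = ½(412 + 484)(139 − 124) = 6720; ΔPS = ½(412 + 484)(163 − 139) = 10752.
Government spending = 39 × 484 = 18876.
DWL = ½ × 39 × (484 − 412) = 1404; fraction = 1404 / 18876 = 9/121.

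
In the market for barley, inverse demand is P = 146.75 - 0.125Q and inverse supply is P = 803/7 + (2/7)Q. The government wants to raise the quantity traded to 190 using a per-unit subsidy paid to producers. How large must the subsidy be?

At Q = 190, from the demand curve buyers pay Pb = 146.75 − 0.125·190 = 123; from the supply curve sellers need Ps = 803/7 + (2/7)·190 = 169.
The subsidy must fill the gap: s = Ps − Pb = 169 − 123 = 46.

Required subsidy s = 46 per unit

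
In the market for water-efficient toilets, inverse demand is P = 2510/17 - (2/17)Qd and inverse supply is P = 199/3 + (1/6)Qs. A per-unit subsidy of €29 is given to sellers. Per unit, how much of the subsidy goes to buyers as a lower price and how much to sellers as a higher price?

Pre-subsidy: 2510/17 - (2/17)Q = 199/3 + (1/6)Q gives Q* = 286 and P* = 114.
With the subsidy, sellers receive Ps = Pb + 29 for each unit, where Pb is the price buyers pay.
On the curves, Pb = 2510/17 - (2/17)Q and Ps = 199/3 + (1/6)Q; the wedge Ps − Pb = 29 gives 199/3 + (1/6)Q − (2510/17 - (2/17)Q) = 29, so Q' = 388.
Then Pb = 2510/17 − (2/17)·388 = 102 and Ps = 199/3 + (1/6)·388 = 131.
Buyers' price falls by P* − Pb = 114 − 102 = 12; sellers' price rises by Ps − P* = 131 − 114 = 17.

Buyers gain €12 per unit; sellers gain €17 per unit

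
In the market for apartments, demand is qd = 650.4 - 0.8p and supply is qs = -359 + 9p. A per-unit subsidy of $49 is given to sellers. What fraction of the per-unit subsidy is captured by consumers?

Consumer share = 45/49

Pre-subsidy: 650.4 - 0.8p = -359 + 9p gives p* = 103, q* = 568.
With the subsidy, sellers receive ps = pb + 49 for each unit, where pb is the price buyers pay.
Supply in terms of pb becomes qs = -359 + 9(pb + 49) = 82 + 9pb. Setting this equal to demand: 650.4 - 0.8pb = 82 + 9pb, so pb = 58.
Sellers receive ps = 58 + 49 = 107; q' = 650.4 − 0.8·58 = 604.
Buyers' price falls by p* − pb = 103 − 58 = 45; sellers' price rises by ps − p* = 107 − 103 = 4.
So consumers capture 45/49 = 45/49 of each unit of subsidy.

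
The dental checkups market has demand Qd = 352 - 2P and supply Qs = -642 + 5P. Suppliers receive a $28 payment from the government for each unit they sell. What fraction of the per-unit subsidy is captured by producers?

Producer share = 2/7

Pre-subsidy: 352 - 2P = -642 + 5P gives P* = 142, Q* = 68.
With the subsidy, sellers receive Ps = Pb + 28 for each unit, where Pb is the price buyers pay.
Supply in terms of Pb becomes Qs = -642 + 5(Pb + 28) = -502 + 5Pb. Setting this equal to demand: 352 - 2Pb = -502 + 5Pb, so Pb = 122.
Sellers receive Ps = 122 + 28 = 150; Q' = 352 − 2·122 = 108.
Buyers' price falls by P* − Pb = 142 − 122 = 20; sellers' price rises by Ps − P* = 150 − 142 = 8.
So producers capture 8/28 = 2/7 of each unit of subsidy.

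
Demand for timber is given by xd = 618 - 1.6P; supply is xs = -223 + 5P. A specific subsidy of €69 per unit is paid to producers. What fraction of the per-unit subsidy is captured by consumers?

Consumer share = 25/33

Pre-subsidy: 618 - 1.6P = -223 + 5P gives P* = 4205/33, x* = 13666/33.
With the subsidy, sellers receive Ps = Pb + 69 for each unit, where Pb is the price buyers pay.
Supply in terms of Pb becomes xs = -223 + 5(Pb + 69) = 122 + 5Pb. Setting this equal to demand: 618 - 1.6Pb = 122 + 5Pb, so Pb = 2480/33.
Sellers receive Ps = 2480/33 + 69 = 4757/33; x' = 618 − 1.6·(2480/33) = 16426/33.
Buyers' price falls by P* − Pb = 4205/33 − 2480/33 = 575/11; sellers' price rises by Ps − P* = 4757/33 − 4205/33 = 184/11.
So consumers capture (575/11)/69 = 25/33 of each unit of subsidy.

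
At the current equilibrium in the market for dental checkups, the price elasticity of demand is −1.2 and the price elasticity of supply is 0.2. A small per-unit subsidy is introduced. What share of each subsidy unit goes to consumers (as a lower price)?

For a small subsidy around the equilibrium, the benefit split depends on the relative slopes, which at a point are proportional to the elasticities.
Buyer share = εs/(εs + |εd|) = 0.2/(0.2 + 1.2) = 1/7; seller share = |εd|/(εs + |εd|) = 6/7.

Consumer share = 1/7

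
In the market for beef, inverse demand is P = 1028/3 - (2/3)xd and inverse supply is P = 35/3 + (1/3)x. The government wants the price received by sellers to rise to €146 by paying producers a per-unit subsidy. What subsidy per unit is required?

Required subsidy s = €72 per unit

At a seller price of 146, quantity supplied is -35 + 3·146 = 403.
Buyers absorb 403 only when they pay Pb = 1028/3 − (2/3)·403 = 74.
s = Ps − Pb = 146 − 74 = 72.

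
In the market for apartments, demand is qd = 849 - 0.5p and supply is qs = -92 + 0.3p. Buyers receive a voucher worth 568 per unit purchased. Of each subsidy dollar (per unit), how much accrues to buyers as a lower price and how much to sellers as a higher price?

Buyers gain 213 per unit; sellers gain 355 per unit

Pre-subsidy: 849 - 0.5p = -92 + 0.3p gives p* = 1176.25, q* = 260.875.
With the rebate, buyers effectively pay pb = ps − 568, where ps is the price sellers receive.
Demand in terms of ps becomes qd = 849 − 0.5(ps − 568) = 1133 - 0.5ps. Setting this equal to supply: 1133 - 0.5ps = -92 + 0.3ps, so ps = 1531.25.
Buyers pay pb = 1531.25 − 568 = 963.25; q' = -92 + 0.3·1531.25 = 367.375.
Buyers' price falls by p* − pb = 1176.25 − 963.25 = 213; sellers' price rises by ps − p* = 1531.25 − 1176.25 = 355.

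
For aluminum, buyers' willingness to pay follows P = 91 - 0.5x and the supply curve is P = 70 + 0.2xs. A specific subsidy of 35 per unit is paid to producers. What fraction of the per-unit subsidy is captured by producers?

Producer share = 2/7

Pre-subsidy: 91 - 0.5x = 70 + 0.2x gives x* = 30 and P* = 76.
With the subsidy, sellers receive Ps = Pb + 35 for each unit, where Pb is the price buyers pay.
On the curves, Pb = 91 - 0.5x and Ps = 70 + 0.2x; the wedge Ps − Pb = 35 gives 70 + 0.2x − (91 - 0.5x) = 35, so x' = 80.
Then Pb = 91 − 0.5·80 = 51 and Ps = 70 + 0.2·80 = 86.
Buyers' price falls by P* − Pb = 76 − 51 = 25; sellers' price rises by Ps − P* = 86 − 76 = 10.
So producers capture 10/35 = 2/7 of each unit of subsidy.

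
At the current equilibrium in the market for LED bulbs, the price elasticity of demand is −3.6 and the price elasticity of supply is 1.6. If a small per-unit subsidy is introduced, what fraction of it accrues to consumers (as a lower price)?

Consumer share = 4/13

For a small subsidy around the equilibrium, the benefit split depends on the relative slopes, which at a point are proportional to the elasticities.
Buyer share = εs/(εs + |εd|) = 1.6/(1.6 + 3.6) = 4/13; seller share = |εd|/(εs + |εd|) = 9/13.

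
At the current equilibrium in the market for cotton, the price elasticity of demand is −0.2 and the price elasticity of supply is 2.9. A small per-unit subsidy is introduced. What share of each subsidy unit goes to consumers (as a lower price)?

For a small subsidy around the equilibrium, the benefit split depends on the relative slopes, which at a point are proportional to the elasticities.
Buyer share = εs/(εs + |εd|) = 2.9/(2.9 + 0.2) = 29/31; seller share = |εd|/(εs + |εd|) = 2/31.

Consumer share = 29/31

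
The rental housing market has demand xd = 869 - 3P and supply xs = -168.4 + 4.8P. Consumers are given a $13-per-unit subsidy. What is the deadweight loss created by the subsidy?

Deadweight loss = $156

Pre-subsidy: 869 - 3P = -168.4 + 4.8P gives P* = 133, x* = 470.
With the rebate, buyers effectively pay Pb = Ps − 13, where Ps is the price sellers receive.
Demand in terms of Ps becomes xd = 869 − 3(Ps − 13) = 908 - 3Ps. Setting this equal to supply: 908 - 3Ps = -168.4 + 4.8Ps, so Ps = 138.
Buyers pay Pb = 138 − 13 = 125; x' = -168.4 + 4.8·138 = 494.
The subsidy expands output by 494 − 470 = 24 past the efficient level; on those units the gap between marginal cost and willingness to pay runs from 0 up to 13.
DWL = ½ × 13 × 24 = 156.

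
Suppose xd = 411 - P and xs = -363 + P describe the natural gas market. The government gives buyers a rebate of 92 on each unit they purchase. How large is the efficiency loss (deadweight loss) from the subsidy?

Deadweight loss = 2116

Pre-subsidy: 411 - P = -363 + P gives P* = 387, x* = 24.
With the rebate, buyers effectively pay Pb = Ps − 92, where Ps is the price sellers receive.
Demand in terms of Ps becomes xd = 411 − 1(Ps − 92) = 503 - Ps. Setting this equal to supply: 503 - Ps = -363 + Ps, so Ps = 433.
Buyers pay Pb = 433 − 92 = 341; x' = -363 + 1·433 = 70.
The subsidy expands output by 70 − 24 = 46 past the efficient level; on those units the gap between marginal cost and willingness to pay runs from 0 up to 92.
DWL = ½ × 92 × 46 = 2116.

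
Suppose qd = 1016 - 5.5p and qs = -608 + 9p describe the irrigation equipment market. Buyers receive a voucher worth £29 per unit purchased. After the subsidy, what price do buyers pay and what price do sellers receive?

Buyers pay £94; sellers receive £123

Pre-subsidy: 1016 - 5.5p = -608 + 9p gives p* = 112, q* = 400.
With the rebate, buyers effectively pay pb = ps − 29, where ps is the price sellers receive.
Demand in terms of ps becomes qd = 1016 − 5.5(ps − 29) = 1175.5 - 5.5ps. Setting this equal to supply: 1175.5 - 5.5ps = -608 + 9ps, so ps = 123.
Buyers pay pb = 123 − 29 = 94; q' = -608 + 9·123 = 499.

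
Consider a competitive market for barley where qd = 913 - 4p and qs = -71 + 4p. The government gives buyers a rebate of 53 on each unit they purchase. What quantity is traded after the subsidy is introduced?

q' = 527

Pre-subsidy: 913 - 4p = -71 + 4p gives p* = 123, q* = 421.
With the rebate, buyers effectively pay pb = ps − 53, where ps is the price sellers receive.
Demand in terms of ps becomes qd = 913 − 4(ps − 53) = 1125 - 4ps. Setting this equal to supply: 1125 - 4ps = -71 + 4ps, so ps = 149.5.
Buyers pay pb = 149.5 − 53 = 96.5; q' = -71 + 4·149.5 = 527.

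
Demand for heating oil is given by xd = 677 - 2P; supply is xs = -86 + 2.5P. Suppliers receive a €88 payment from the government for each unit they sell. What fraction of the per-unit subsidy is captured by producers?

Producer share = 4/9

Pre-subsidy: 677 - 2P = -86 + 2.5P gives P* = 1526/9, x* = 3041/9.
With the subsidy, sellers receive Ps = Pb + 88 for each unit, where Pb is the price buyers pay.
Supply in terms of Pb becomes xs = -86 + 2.5(Pb + 88) = 134 + 2.5Pb. Setting this equal to demand: 677 - 2Pb = 134 + 2.5Pb, so Pb = 362/3.
Sellers receive Ps = 362/3 + 88 = 626/3; x' = 677 − 2·(362/3) = 1307/3.
Buyers' price falls by P* − Pb = 1526/9 − 362/3 = 440/9; sellers' price rises by Ps − P* = 626/3 − 1526/9 = 352/9.
So producers capture (352/9)/88 = 4/9 of each unit of subsidy.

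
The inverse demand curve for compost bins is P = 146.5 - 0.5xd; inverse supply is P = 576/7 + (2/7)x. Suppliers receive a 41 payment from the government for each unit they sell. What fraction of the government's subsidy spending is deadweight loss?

Pre-subsidy: 146.5 - 0.5x = 576/7 + (2/7)x gives x* = 899/11 and P* = 1162/11.
With the subsidy, sellers receive Ps = Pb + 41 for each unit, where Pb is the price buyers pay.
On the curves, Pb = 146.5 - 0.5x and Ps = 576/7 + (2/7)x; the wedge Ps − Pb = 41 gives 576/7 + (2/7)x − (146.5 - 0.5x) = 41, so x' = 1473/11.
Then Pb = 146.5 − 0.5·(1473/11) = 875/11 and Ps = 576/7 + (2/7)·(1473/11) = 1326/11.
ΔCS = ½(899/11 + 1473/11)(1162/11 − 875/11) = 340382/121; ΔPS = ½(899/11 + 1473/11)(1326/11 − 1162/11) = 194504/121.
Government spending = 41 × 1473/11 = 60393/11.
DWL = ½ × 41 × (1473/11 − 899/11) = 11767/11; fraction = (11767/11) / (60393/11) = 287/1473.

DWL / government spending = 287/1473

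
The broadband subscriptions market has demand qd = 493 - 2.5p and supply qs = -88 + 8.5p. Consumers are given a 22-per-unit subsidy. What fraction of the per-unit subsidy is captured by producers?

Producer share = 5/22

Pre-subsidy: 493 - 2.5p = -88 + 8.5p gives p* = 581/11, q* = 7941/22.
With the rebate, buyers effectively pay pb = ps − 22, where ps is the price sellers receive.
Demand in terms of ps becomes qd = 493 − 2.5(ps − 22) = 548 - 2.5ps. Setting this equal to supply: 548 - 2.5ps = -88 + 8.5ps, so ps = 636/11.
Buyers pay pb = 636/11 − 22 = 394/11; q' = -88 + 8.5·(636/11) = 4438/11.
Buyers' price falls by p* − pb = 581/11 − 394/11 = 17; sellers' price rises by ps − p* = 636/11 − 581/11 = 5.
So producers capture 5/22 = 5/22 of each unit of subsidy.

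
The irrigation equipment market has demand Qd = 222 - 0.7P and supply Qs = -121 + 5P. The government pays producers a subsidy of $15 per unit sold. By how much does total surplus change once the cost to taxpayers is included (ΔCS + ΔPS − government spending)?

Pre-subsidy: 222 - 0.7P = -121 + 5P gives P* = 3430/57, Q* = 10253/57.
With the subsidy, sellers receive Ps = Pb + 15 for each unit, where Pb is the price buyers pay.
Supply in terms of Pb becomes Qs = -121 + 5(Pb + 15) = -46 + 5Pb. Setting this equal to demand: 222 - 0.7Pb = -46 + 5Pb, so Pb = 2680/57.
Sellers receive Ps = 2680/57 + 15 = 3535/57; Q' = 222 − 0.7·(2680/57) = 10778/57.
ΔCS = ½(10253/57 + 10778/57)(3430/57 − 2680/57) = 2628875/1083; ΔPS = ½(10253/57 + 10778/57)(3535/57 − 3430/57) = 736085/2166.
Government spending = 15 × 10778/57 = 53890/19.
Net change = 2628875/1083 + 736085/2166 − 53890/19 = -2625/38. The loss equals the DWL triangle ½·15·175/19.

Net change in total surplus = -2625/38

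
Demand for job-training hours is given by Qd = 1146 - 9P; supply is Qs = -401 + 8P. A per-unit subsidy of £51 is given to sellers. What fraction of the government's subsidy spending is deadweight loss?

Pre-subsidy: 1146 - 9P = -401 + 8P gives P* = 91, Q* = 327.
With the subsidy, sellers receive Ps = Pb + 51 for each unit, where Pb is the price buyers pay.
Supply in terms of Pb becomes Qs = -401 + 8(Pb + 51) = 7 + 8Pb. Setting this equal to demand: 1146 - 9Pb = 7 + 8Pb, so Pb = 67.
Sellers receive Ps = 67 + 51 = 118; Q' = 1146 − 9·67 = 543.
ΔCS = ½(327 + 543)(91 − 67) = 10440; ΔPS = ½(327 + 543)(118 − 91) = 11745.
Government spending = 51 × 543 = 27693.
DWL = ½ × 51 × (543 − 327) = 5508; fraction = 5508 / 27693 = 36/181.

DWL / government spending = 36/181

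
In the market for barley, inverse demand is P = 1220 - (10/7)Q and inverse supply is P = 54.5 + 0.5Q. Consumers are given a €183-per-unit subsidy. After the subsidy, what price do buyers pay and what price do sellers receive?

Buyers pay 1990/9; sellers receive 3637/9

Pre-subsidy: 1220 - (10/7)Q = 54.5 + 0.5Q gives Q* = 1813/3 and P* = 1070/3.
With the rebate, buyers effectively pay Pb = Ps − 183, where Ps is the price sellers receive.
On the curves, Pb = 1220 - (10/7)Q and Ps = 54.5 + 0.5Q; the wedge Ps − Pb = 183 gives 54.5 + 0.5Q − (1220 - (10/7)Q) = 183, so Q' = 6293/9.
Then Pb = 1220 − (10/7)·(6293/9) = 1990/9 and Ps = 54.5 + 0.5·(6293/9) = 3637/9.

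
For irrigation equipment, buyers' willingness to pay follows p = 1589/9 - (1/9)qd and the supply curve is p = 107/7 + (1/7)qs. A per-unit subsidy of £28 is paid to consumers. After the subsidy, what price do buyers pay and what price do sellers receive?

Buyers pay £93.75; sellers receive £121.75

Pre-subsidy: 1589/9 - (1/9)q = 107/7 + (1/7)q gives q* = 635 and p* = 106.
With the rebate, buyers effectively pay pb = ps − 28, where ps is the price sellers receive.
On the curves, pb = 1589/9 - (1/9)q and ps = 107/7 + (1/7)q; the wedge ps − pb = 28 gives 107/7 + (1/7)q − (1589/9 - (1/9)q) = 28, so q' = 745.25.
Then pb = 1589/9 − (1/9)·745.25 = 93.75 and ps = 107/7 + (1/7)·745.25 = 121.75.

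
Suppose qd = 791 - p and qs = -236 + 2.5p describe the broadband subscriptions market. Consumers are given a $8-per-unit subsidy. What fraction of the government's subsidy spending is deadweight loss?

DWL / government spending = 20/3523

Pre-subsidy: 791 - p = -236 + 2.5p gives p* = 2054/7, q* = 3483/7.
With the rebate, buyers effectively pay pb = ps − 8, where ps is the price sellers receive.
Demand in terms of ps becomes qd = 791 − 1(ps − 8) = 799 - ps. Setting this equal to supply: 799 - ps = -236 + 2.5ps, so ps = 2070/7.
Buyers pay pb = 2070/7 − 8 = 2014/7; q' = -236 + 2.5·(2070/7) = 3523/7.
ΔCS = ½(3483/7 + 3523/7)(2054/7 − 2014/7) = 140120/49; ΔPS = ½(3483/7 + 3523/7)(2070/7 − 2054/7) = 56048/49.
Government spending = 8 × 3523/7 = 28184/7.
DWL = ½ × 8 × (3523/7 − 3483/7) = 160/7; fraction = (160/7) / (28184/7) = 20/3523.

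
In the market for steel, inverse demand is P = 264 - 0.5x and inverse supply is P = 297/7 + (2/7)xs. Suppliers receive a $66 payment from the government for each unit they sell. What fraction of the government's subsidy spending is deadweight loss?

DWL / government spending = 7/61

Pre-subsidy: 264 - 0.5x = 297/7 + (2/7)x gives x* = 282 and P* = 123.
With the subsidy, sellers receive Ps = Pb + 66 for each unit, where Pb is the price buyers pay.
On the curves, Pb = 264 - 0.5x and Ps = 297/7 + (2/7)x; the wedge Ps − Pb = 66 gives 297/7 + (2/7)x − (264 - 0.5x) = 66, so x' = 366.
Then Pb = 264 − 0.5·366 = 81 and Ps = 297/7 + (2/7)·366 = 147.
ΔCS = ½(282 + 366)(123 − 81) = 13608; ΔPS = ½(282 + 366)(147 − 123) = 7776.
Government spending = 66 × 366 = 24156.
DWL = ½ × 66 × (366 − 282) = 2772; fraction = 2772 / 24156 = 7/61.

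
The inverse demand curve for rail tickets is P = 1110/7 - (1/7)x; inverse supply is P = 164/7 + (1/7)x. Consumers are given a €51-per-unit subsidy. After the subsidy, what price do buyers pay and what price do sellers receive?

Pre-subsidy: 1110/7 - (1/7)x = 164/7 + (1/7)x gives x* = 473 and P* = 91.
With the rebate, buyers effectively pay Pb = Ps − 51, where Ps is the price sellers receive.
On the curves, Pb = 1110/7 - (1/7)x and Ps = 164/7 + (1/7)x; the wedge Ps − Pb = 51 gives 164/7 + (1/7)x − (1110/7 - (1/7)x) = 51, so x' = 651.5.
Then Pb = 1110/7 − (1/7)·651.5 = 65.5 and Ps = 164/7 + (1/7)·651.5 = 116.5.

Buyers pay €65.5; sellers receive €116.5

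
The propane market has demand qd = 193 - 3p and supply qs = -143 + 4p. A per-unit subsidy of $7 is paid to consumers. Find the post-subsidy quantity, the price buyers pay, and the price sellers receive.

q' = 61; buyers pay $44; sellers receive $51

Pre-subsidy: 193 - 3p = -143 + 4p gives p* = 48, q* = 49.
With the rebate, buyers effectively pay pb = ps − 7, where ps is the price sellers receive.
Demand in terms of ps becomes qd = 193 − 3(ps − 7) = 214 - 3ps. Setting this equal to supply: 214 - 3ps = -143 + 4ps, so ps = 51.
Buyers pay pb = 51 − 7 = 44; q' = -143 + 4·51 = 61.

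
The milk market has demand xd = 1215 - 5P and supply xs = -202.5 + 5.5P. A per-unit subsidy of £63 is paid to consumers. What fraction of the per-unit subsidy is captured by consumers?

Consumer share = 11/21

Pre-subsidy: 1215 - 5P = -202.5 + 5.5P gives P* = 135, x* = 540.
With the rebate, buyers effectively pay Pb = Ps − 63, where Ps is the price sellers receive.
Demand in terms of Ps becomes xd = 1215 − 5(Ps − 63) = 1530 - 5Ps. Setting this equal to supply: 1530 - 5Ps = -202.5 + 5.5Ps, so Ps = 165.
Buyers pay Pb = 165 − 63 = 102; x' = -202.5 + 5.5·165 = 705.
Buyers' price falls by P* − Pb = 135 − 102 = 33; sellers' price rises by Ps − P* = 165 − 135 = 30.
So consumers capture 33/63 = 11/21 of each unit of subsidy.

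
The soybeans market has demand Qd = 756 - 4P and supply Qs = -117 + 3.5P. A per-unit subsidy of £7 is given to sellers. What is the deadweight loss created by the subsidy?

Pre-subsidy: 756 - 4P = -117 + 3.5P gives P* = 116.4, Q* = 290.4.
With the subsidy, sellers receive Ps = Pb + 7 for each unit, where Pb is the price buyers pay.
Supply in terms of Pb becomes Qs = -117 + 3.5(Pb + 7) = -92.5 + 3.5Pb. Setting this equal to demand: 756 - 4Pb = -92.5 + 3.5Pb, so Pb = 1697/15.
Sellers receive Ps = 1697/15 + 7 = 1802/15; Q' = 756 − 4·(1697/15) = 4552/15.
The subsidy expands output by 4552/15 − 290.4 = 196/15 past the efficient level; on those units the gap between marginal cost and willingness to pay runs from 0 up to 7.
DWL = ½ × 7 × 196/15 = 686/15.

Deadweight loss = 686/15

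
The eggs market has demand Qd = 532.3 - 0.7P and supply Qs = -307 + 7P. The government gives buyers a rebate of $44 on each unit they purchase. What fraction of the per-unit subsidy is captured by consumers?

Pre-subsidy: 532.3 - 0.7P = -307 + 7P gives P* = 109, Q* = 456.
With the rebate, buyers effectively pay Pb = Ps − 44, where Ps is the price sellers receive.
Demand in terms of Ps becomes Qd = 532.3 − 0.7(Ps − 44) = 563.1 - 0.7Ps. Setting this equal to supply: 563.1 - 0.7Ps = -307 + 7Ps, so Ps = 113.
Buyers pay Pb = 113 − 44 = 69; Q' = -307 + 7·113 = 484.
Buyers' price falls by P* − Pb = 109 − 69 = 40; sellers' price rises by Ps − P* = 113 − 109 = 4.
So consumers capture 40/44 = 10/11 of each unit of subsidy.

Consumer share = 10/11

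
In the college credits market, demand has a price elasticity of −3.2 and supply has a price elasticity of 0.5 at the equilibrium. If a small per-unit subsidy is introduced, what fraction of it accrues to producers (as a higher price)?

For a small subsidy around the equilibrium, the benefit split depends on the relative slopes, which at a point are proportional to the elasticities.
Buyer share = εs/(εs + |εd|) = 0.5/(0.5 + 3.2) = 5/37; seller share = |εd|/(εs + |εd|) = 32/37.
So producers capture 32/37 of the subsidy.

Producer share = 32/37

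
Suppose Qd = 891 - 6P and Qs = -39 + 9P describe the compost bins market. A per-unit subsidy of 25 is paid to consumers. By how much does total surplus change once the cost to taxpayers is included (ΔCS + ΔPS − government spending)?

Net change in total surplus = -1125

Pre-subsidy: 891 - 6P = -39 + 9P gives P* = 62, Q* = 519.
With the rebate, buyers effectively pay Pb = Ps − 25, where Ps is the price sellers receive.
Demand in terms of Ps becomes Qd = 891 − 6(Ps − 25) = 1041 - 6Ps. Setting this equal to supply: 1041 - 6Ps = -39 + 9Ps, so Ps = 72.
Buyers pay Pb = 72 − 25 = 47; Q' = -39 + 9·72 = 609.
ΔCS = ½(519 + 609)(62 − 47) = 8460; ΔPS = ½(519 + 609)(72 − 62) = 5640.
Government spending = 25 × 609 = 15225.
Net change = 8460 + 5640 − 15225 = -1125. The loss equals the DWL triangle ½·25·90.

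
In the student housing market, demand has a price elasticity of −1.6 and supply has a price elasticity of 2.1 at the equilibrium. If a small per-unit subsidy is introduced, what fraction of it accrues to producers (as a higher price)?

For a small subsidy around the equilibrium, the benefit split depends on the relative slopes, which at a point are proportional to the elasticities.
Buyer share = εs/(εs + |εd|) = 2.1/(2.1 + 1.6) = 21/37; seller share = |εd|/(εs + |εd|) = 16/37.
So producers capture 16/37 of the subsidy.

Producer share = 16/37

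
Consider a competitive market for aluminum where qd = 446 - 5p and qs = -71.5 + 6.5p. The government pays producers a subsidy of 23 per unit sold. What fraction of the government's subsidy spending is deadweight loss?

DWL / government spending = 5/44

Pre-subsidy: 446 - 5p = -71.5 + 6.5p gives p* = 45, q* = 221.
With the subsidy, sellers receive ps = pb + 23 for each unit, where pb is the price buyers pay.
Supply in terms of pb becomes qs = -71.5 + 6.5(pb + 23) = 78 + 6.5pb. Setting this equal to demand: 446 - 5pb = 78 + 6.5pb, so pb = 32.
Sellers receive ps = 32 + 23 = 55; q' = 446 − 5·32 = 286.
ΔCS = ½(221 + 286)(45 − 32) = 3295.5; ΔPS = ½(221 + 286)(55 − 45) = 2535.
Government spending = 23 × 286 = 6578.
DWL = ½ × 23 × (286 − 221) = 747.5; fraction = 747.5 / 6578 = 5/44.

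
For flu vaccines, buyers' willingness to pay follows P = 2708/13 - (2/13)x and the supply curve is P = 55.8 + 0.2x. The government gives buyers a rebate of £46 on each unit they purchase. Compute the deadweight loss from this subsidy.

Deadweight loss = £2990

Pre-subsidy: 2708/13 - (2/13)x = 55.8 + 0.2x gives x* = 431 and P* = 142.
With the rebate, buyers effectively pay Pb = Ps − 46, where Ps is the price sellers receive.
On the curves, Pb = 2708/13 - (2/13)x and Ps = 55.8 + 0.2x; the wedge Ps − Pb = 46 gives 55.8 + 0.2x − (2708/13 - (2/13)x) = 46, so x' = 561.
Then Pb = 2708/13 − (2/13)·561 = 122 and Ps = 55.8 + 0.2·561 = 168.
The subsidy expands output by 561 − 431 = 130 past the efficient level; on those units the gap between marginal cost and willingness to pay runs from 0 up to 46.
DWL = ½ × 46 × 130 = 2990.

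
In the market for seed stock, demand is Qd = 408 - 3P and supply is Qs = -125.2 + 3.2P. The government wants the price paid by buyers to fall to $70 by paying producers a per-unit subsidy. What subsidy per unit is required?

Required subsidy s = $31 per unit

At a buyer price of 70, quantity demanded is 408 − 3·70 = 198.
Sellers supply 198 only when they receive Ps with -125.2 + 3.2·Ps = 198, i.e. Ps = 101.
s = Ps − Pb = 101 − 70 = 31.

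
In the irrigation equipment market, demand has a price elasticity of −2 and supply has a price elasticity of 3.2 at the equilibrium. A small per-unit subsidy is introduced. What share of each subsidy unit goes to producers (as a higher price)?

Producer share = 5/13

For a small subsidy around the equilibrium, the benefit split depends on the relative slopes, which at a point are proportional to the elasticities.
Buyer share = εs/(εs + |εd|) = 3.2/(3.2 + 2) = 8/13; seller share = |εd|/(εs + |εd|) = 5/13.
So producers capture 5/13 of the subsidy.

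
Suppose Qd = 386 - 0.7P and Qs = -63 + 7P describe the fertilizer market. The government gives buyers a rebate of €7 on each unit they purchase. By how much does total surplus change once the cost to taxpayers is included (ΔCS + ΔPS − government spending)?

Pre-subsidy: 386 - 0.7P = -63 + 7P gives P* = 4490/77, Q* = 3797/11.
With the rebate, buyers effectively pay Pb = Ps − 7, where Ps is the price sellers receive.
Demand in terms of Ps becomes Qd = 386 − 0.7(Ps − 7) = 390.9 - 0.7Ps. Setting this equal to supply: 390.9 - 0.7Ps = -63 + 7Ps, so Ps = 4539/77.
Buyers pay Pb = 4539/77 − 7 = 4000/77; Q' = -63 + 7·(4539/77) = 3846/11.
ΔCS = ½(3797/11 + 3846/11)(4490/77 − 4000/77) = 267505/121; ΔPS = ½(3797/11 + 3846/11)(4539/77 − 4490/77) = 53501/242.
Government spending = 7 × 3846/11 = 26922/11.
Net change = 267505/121 + 53501/242 − 26922/11 = -343/22. The loss equals the DWL triangle ½·7·49/11.

Net change in total surplus = -343/22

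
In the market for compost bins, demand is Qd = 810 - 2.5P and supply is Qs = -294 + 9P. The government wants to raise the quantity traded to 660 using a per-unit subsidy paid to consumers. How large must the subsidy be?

At Q = 660, invert demand for the buyer price: Pb = (810 − 660)/2.5 = 60; invert supply for the seller price: Ps = (660 − (-294))/9 = 106.
The subsidy must fill the gap: s = Ps − Pb = 106 − 60 = 46.

Required subsidy s = 46 per unit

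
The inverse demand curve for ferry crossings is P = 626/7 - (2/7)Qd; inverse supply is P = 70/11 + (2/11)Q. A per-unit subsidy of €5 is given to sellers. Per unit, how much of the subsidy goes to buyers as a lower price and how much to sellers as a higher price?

Buyers gain 55/18 per unit; sellers gain 35/18 per unit

Pre-subsidy: 626/7 - (2/7)Q = 70/11 + (2/11)Q gives Q* = 533/3 and P* = 116/3.
With the subsidy, sellers receive Ps = Pb + 5 for each unit, where Pb is the price buyers pay.
On the curves, Pb = 626/7 - (2/7)Q and Ps = 70/11 + (2/11)Q; the wedge Ps − Pb = 5 gives 70/11 + (2/11)Q − (626/7 - (2/7)Q) = 5, so Q' = 6781/36.
Then Pb = 626/7 − (2/7)·(6781/36) = 641/18 and Ps = 70/11 + (2/11)·(6781/36) = 731/18.
Buyers' price falls by P* − Pb = 116/3 − 641/18 = 55/18; sellers' price rises by Ps − P* = 731/18 − 116/3 = 35/18.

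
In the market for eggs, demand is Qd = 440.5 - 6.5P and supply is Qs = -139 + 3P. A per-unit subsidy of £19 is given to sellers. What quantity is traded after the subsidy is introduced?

Q' = 83

Pre-subsidy: 440.5 - 6.5P = -139 + 3P gives P* = 61, Q* = 44.
With the subsidy, sellers receive Ps = Pb + 19 for each unit, where Pb is the price buyers pay.
Supply in terms of Pb becomes Qs = -139 + 3(Pb + 19) = -82 + 3Pb. Setting this equal to demand: 440.5 - 6.5Pb = -82 + 3Pb, so Pb = 55.
Sellers receive Ps = 55 + 19 = 74; Q' = 440.5 − 6.5·55 = 83.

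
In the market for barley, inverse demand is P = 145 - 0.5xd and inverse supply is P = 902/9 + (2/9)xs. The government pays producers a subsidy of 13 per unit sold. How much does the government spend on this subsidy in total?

Pre-subsidy: 145 - 0.5x = 902/9 + (2/9)x gives x* = 62 and P* = 114.
With the subsidy, sellers receive Ps = Pb + 13 for each unit, where Pb is the price buyers pay.
On the curves, Pb = 145 - 0.5x and Ps = 902/9 + (2/9)x; the wedge Ps − Pb = 13 gives 902/9 + (2/9)x − (145 - 0.5x) = 13, so x' = 80.
Then Pb = 145 − 0.5·80 = 105 and Ps = 902/9 + (2/9)·80 = 118.
Government outlay = subsidy × quantity = 13 × 80 = 1040.

Government cost = 1040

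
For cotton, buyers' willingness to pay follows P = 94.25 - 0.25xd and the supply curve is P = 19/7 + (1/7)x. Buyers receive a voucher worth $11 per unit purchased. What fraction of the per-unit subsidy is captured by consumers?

Consumer share = 7/11

Pre-subsidy: 94.25 - 0.25x = 19/7 + (1/7)x gives x* = 233 and P* = 36.
With the rebate, buyers effectively pay Pb = Ps − 11, where Ps is the price sellers receive.
On the curves, Pb = 94.25 - 0.25x and Ps = 19/7 + (1/7)x; the wedge Ps − Pb = 11 gives 19/7 + (1/7)x − (94.25 - 0.25x) = 11, so x' = 261.
Then Pb = 94.25 − 0.25·261 = 29 and Ps = 19/7 + (1/7)·261 = 40.
Buyers' price falls by P* − Pb = 36 − 29 = 7; sellers' price rises by Ps − P* = 40 − 36 = 4.
So consumers capture 7/11 = 7/11 of each unit of subsidy.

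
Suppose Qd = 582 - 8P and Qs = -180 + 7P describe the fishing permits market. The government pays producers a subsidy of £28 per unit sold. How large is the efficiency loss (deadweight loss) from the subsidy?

Deadweight loss = 21952/15

Pre-subsidy: 582 - 8P = -180 + 7P gives P* = 50.8, Q* = 175.6.
With the subsidy, sellers receive Ps = Pb + 28 for each unit, where Pb is the price buyers pay.
Supply in terms of Pb becomes Qs = -180 + 7(Pb + 28) = 16 + 7Pb. Setting this equal to demand: 582 - 8Pb = 16 + 7Pb, so Pb = 566/15.
Sellers receive Ps = 566/15 + 28 = 986/15; Q' = 582 − 8·(566/15) = 4202/15.
The subsidy expands output by 4202/15 − 175.6 = 1568/15 past the efficient level; on those units the gap between marginal cost and willingness to pay runs from 0 up to 28.
DWL = ½ × 28 × 1568/15 = 21952/15.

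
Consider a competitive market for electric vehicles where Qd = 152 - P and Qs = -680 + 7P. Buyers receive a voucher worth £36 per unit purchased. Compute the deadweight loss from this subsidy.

Pre-subsidy: 152 - P = -680 + 7P gives P* = 104, Q* = 48.
With the rebate, buyers effectively pay Pb = Ps − 36, where Ps is the price sellers receive.
Demand in terms of Ps becomes Qd = 152 − 1(Ps − 36) = 188 - Ps. Setting this equal to supply: 188 - Ps = -680 + 7Ps, so Ps = 108.5.
Buyers pay Pb = 108.5 − 36 = 72.5; Q' = -680 + 7·108.5 = 79.5.
The subsidy expands output by 79.5 − 48 = 31.5 past the efficient level; on those units the gap between marginal cost and willingness to pay runs from 0 up to 36.
DWL = ½ × 36 × 31.5 = 567.

Deadweight loss = £567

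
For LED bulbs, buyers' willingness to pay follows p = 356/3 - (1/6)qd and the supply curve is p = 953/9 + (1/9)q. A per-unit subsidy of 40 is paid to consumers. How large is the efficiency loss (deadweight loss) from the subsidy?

Deadweight loss = 2880

Pre-subsidy: 356/3 - (1/6)q = 953/9 + (1/9)q gives q* = 46 and p* = 111.
With the rebate, buyers effectively pay pb = ps − 40, where ps is the price sellers receive.
On the curves, pb = 356/3 - (1/6)q and ps = 953/9 + (1/9)q; the wedge ps − pb = 40 gives 953/9 + (1/9)q − (356/3 - (1/6)q) = 40, so q' = 190.
Then pb = 356/3 − (1/6)·190 = 87 and ps = 953/9 + (1/9)·190 = 127.
The subsidy expands output by 190 − 46 = 144 past the efficient level; on those units the gap between marginal cost and willingness to pay runs from 0 up to 40.
DWL = ½ × 40 × 144 = 2880.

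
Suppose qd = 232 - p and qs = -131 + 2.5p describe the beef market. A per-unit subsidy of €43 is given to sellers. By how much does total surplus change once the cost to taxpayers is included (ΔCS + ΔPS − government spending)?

Pre-subsidy: 232 - p = -131 + 2.5p gives p* = 726/7, q* = 898/7.
With the subsidy, sellers receive ps = pb + 43 for each unit, where pb is the price buyers pay.
Supply in terms of pb becomes qs = -131 + 2.5(pb + 43) = -23.5 + 2.5pb. Setting this equal to demand: 232 - pb = -23.5 + 2.5pb, so pb = 73.
Sellers receive ps = 73 + 43 = 116; q' = 232 − 1·73 = 159.
ΔCS = ½(898/7 + 159)(726/7 − 73) = 432365/98; ΔPS = ½(898/7 + 159)(116 − 726/7) = 86473/49.
Government spending = 43 × 159 = 6837.
Net change = 432365/98 + 86473/49 − 6837 = -9245/14. The loss equals the DWL triangle ½·43·215/7.

Net change in total surplus = -9245/14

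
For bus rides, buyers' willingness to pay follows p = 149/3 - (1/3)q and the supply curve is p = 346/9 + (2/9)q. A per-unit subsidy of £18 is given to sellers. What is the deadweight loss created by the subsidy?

Pre-subsidy: 149/3 - (1/3)q = 346/9 + (2/9)q gives q* = 20.2 and p* = 644/15.
With the subsidy, sellers receive ps = pb + 18 for each unit, where pb is the price buyers pay.
On the curves, pb = 149/3 - (1/3)q and ps = 346/9 + (2/9)q; the wedge ps − pb = 18 gives 346/9 + (2/9)q − (149/3 - (1/3)q) = 18, so q' = 52.6.
Then pb = 149/3 − (1/3)·52.6 = 482/15 and ps = 346/9 + (2/9)·52.6 = 752/15.
The subsidy expands output by 52.6 − 20.2 = 32.4 past the efficient level; on those units the gap between marginal cost and willingness to pay runs from 0 up to 18.
DWL = ½ × 18 × 32.4 = 291.6.

Deadweight loss = £291.6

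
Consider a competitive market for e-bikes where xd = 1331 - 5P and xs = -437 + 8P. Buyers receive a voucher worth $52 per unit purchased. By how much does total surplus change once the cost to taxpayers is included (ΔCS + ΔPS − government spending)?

Pre-subsidy: 1331 - 5P = -437 + 8P gives P* = 136, x* = 651.
With the rebate, buyers effectively pay Pb = Ps − 52, where Ps is the price sellers receive.
Demand in terms of Ps becomes xd = 1331 − 5(Ps − 52) = 1591 - 5Ps. Setting this equal to supply: 1591 - 5Ps = -437 + 8Ps, so Ps = 156.
Buyers pay Pb = 156 − 52 = 104; x' = -437 + 8·156 = 811.
ΔCS = ½(651 + 811)(136 − 104) = 23392; ΔPS = ½(651 + 811)(156 − 136) = 14620.
Government spending = 52 × 811 = 42172.
Net change = 23392 + 14620 − 42172 = -4160. The loss equals the DWL triangle ½·52·160.

Net change in total surplus = -$4160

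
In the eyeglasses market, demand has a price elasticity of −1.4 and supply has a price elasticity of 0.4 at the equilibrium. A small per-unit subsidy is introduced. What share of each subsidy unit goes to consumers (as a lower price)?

Consumer share = 2/9

For a small subsidy around the equilibrium, the benefit split depends on the relative slopes, which at a point are proportional to the elasticities.
Buyer share = εs/(εs + |εd|) = 0.4/(0.4 + 1.4) = 2/9; seller share = |εd|/(εs + |εd|) = 7/9.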